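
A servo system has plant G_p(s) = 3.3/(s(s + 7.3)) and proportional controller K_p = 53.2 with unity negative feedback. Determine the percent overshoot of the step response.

Closed-loop characteristic equation: s² + 7.3s + 175.6 = 0, so ω_n = 13.25 rad/s and ζ = 7.3/(2·13.25) = 0.2755.
%OS = 100·exp(−πζ/√(1−ζ²)) = 100·exp(−π·0.2755/√0.9241) = 40.6%.

40.6%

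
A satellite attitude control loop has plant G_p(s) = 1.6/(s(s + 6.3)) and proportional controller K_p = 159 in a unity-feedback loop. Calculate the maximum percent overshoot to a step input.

53.1%

From 1 + K_pG_p(s) = 0: s² + 6.3s + 254.4 = 0 ⇒ ω_n = 15.95, ζ = 0.1975.
%OS = 100·exp(−πζ/√(1−ζ²)) = 100·exp(−π·0.1975/√0.961) = 53.1%.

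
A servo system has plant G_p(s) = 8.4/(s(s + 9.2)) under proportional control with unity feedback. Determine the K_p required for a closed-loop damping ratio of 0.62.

K_p = 6.55

Closed-loop characteristic equation: s² + 9.2s + K_p·8.4 = 0.
So ω_n = √(8.4K_p) and 2ζω_n = 9.2, giving ζ = 9.2/(2√(8.4K_p)).
Setting ζ = 0.62: √(8.4K_p) = 9.2/(2·0.62) = 7.419, so K_p = 55.05/8.4 = 6.55.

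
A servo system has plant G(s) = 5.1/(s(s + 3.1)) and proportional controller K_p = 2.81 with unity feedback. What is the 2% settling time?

T_s ≈ 2.58 s

From 1 + K_pG(s) = 0: s² + 3.1s + 14.33 = 0 ⇒ ω_n = 3.786, ζ = 0.4094.
2% settling time T_s ≈ 4/(ζω_n) = 4/1.55 = 2.58 s.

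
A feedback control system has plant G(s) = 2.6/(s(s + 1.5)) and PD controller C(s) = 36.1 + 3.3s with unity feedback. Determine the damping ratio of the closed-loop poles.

Forward path: (36.1 + 3.3s)·2.6/(s(s+1.5)). The closed-loop characteristic equation is s² + (1.5 + 2.6·3.3)s + 2.6·36.1 = 0.
That is s² + 10.08s + 93.86 = 0, so ω_n = 9.688 rad/s and ζ = 10.08/(2·9.688) = 0.5202.

ζ = 0.52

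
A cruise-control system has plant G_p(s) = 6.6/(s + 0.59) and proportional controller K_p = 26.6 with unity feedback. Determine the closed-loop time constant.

τ = 0.00568 s

Closed-loop transfer function: T(s) = K_p·G_p(s)/(1 + K_p·G_p(s)) = 175.6/(s + 0.59 + 175.6) = 175.6/(s + 176.2).
Time constant τ = 1/176.2 = 0.00568 s.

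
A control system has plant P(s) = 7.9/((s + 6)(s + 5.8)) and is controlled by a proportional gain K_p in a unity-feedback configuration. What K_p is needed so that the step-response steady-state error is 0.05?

K_p = 83.7

For a type-0 loop with proportional control, e_ss = 1/(1 + K_p·P(0)).
P(0) = 0.227. Require 1/(1 + K_p·0.227) = 0.05, so 1 + 0.227·K_p = 20.
K_p = (20 − 1)/0.227 = 83.7.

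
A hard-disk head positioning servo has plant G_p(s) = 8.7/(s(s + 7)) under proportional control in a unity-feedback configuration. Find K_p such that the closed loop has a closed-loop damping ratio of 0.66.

K_p = 3.23

Closed-loop characteristic equation: s² + 7s + K_p·8.7 = 0.
So ω_n = √(8.7K_p) and 2ζω_n = 7, giving ζ = 7/(2√(8.7K_p)).
Setting ζ = 0.66: √(8.7K_p) = 7/(2·0.66) = 5.303, so K_p = 28.12/8.7 = 3.23.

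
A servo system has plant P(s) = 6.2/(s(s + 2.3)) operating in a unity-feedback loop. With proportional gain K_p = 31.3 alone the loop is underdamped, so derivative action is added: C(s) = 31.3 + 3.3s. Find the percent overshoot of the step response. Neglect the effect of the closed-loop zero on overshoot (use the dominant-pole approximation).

Forward path: (31.3 + 3.3s)·6.2/(s(s+2.3)). The closed-loop characteristic equation is s² + (2.3 + 6.2·3.3)s + 6.2·31.3 = 0.
That is s² + 22.76s + 194.1 = 0, so ω_n = 13.93 rad/s and ζ = 22.76/(2·13.93) = 0.8169.
%OS = 100·exp(−πζ/√(1−ζ²)) = 1.17%.

1.17%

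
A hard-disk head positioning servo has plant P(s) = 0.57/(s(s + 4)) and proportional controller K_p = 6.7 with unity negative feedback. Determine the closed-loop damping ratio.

The closed-loop denominator is s(s+4) + 6.7·0.57 = s² + 4s + 3.819.
So ω_n² = 3.819 ⇒ ω_n = 1.954 rad/s, and ζ = 4/(2ω_n) = 1.02.

ζ = 1.02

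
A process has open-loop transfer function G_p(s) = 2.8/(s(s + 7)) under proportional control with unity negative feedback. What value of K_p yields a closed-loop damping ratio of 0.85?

K_p = 6.06

Closed-loop characteristic equation: s² + 7s + K_p·2.8 = 0.
So ω_n = √(2.8K_p) and 2ζω_n = 7, giving ζ = 7/(2√(2.8K_p)).
Setting ζ = 0.85: √(2.8K_p) = 7/(2·0.85) = 4.118, so K_p = 16.96/2.8 = 6.06.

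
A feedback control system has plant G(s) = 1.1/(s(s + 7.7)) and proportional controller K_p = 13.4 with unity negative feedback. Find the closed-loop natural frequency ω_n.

With unity feedback the closed-loop characteristic equation is s² + 7.7s + 13.4·1.1 = s² + 7.7s + 14.74 = 0.
Matching s² + 2ζω_n s + ω_n²: ω_n = √14.74 = 3.839 rad/s and 2ζω_n = 7.7, so ζ = 7.7/(2·3.839) = 1.

ω_n = 3.84 rad/s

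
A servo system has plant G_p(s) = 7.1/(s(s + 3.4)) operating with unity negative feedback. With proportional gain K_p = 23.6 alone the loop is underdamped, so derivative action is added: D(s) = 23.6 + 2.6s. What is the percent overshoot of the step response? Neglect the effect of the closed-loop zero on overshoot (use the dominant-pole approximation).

0.707%

Forward path: (23.6 + 2.6s)·7.1/(s(s+3.4)). The closed-loop characteristic equation is s² + (3.4 + 7.1·2.6)s + 7.1·23.6 = 0.
That is s² + 21.86s + 167.6 = 0, so ω_n = 12.94 rad/s and ζ = 21.86/(2·12.94) = 0.8444.
%OS = 100·exp(−πζ/√(1−ζ²)) = 0.707%.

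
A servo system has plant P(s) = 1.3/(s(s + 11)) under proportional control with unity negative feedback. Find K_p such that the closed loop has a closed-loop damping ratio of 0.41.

K_p = 138

Closed-loop characteristic equation: s² + 11s + K_p·1.3 = 0.
So ω_n = √(1.3K_p) and 2ζω_n = 11, giving ζ = 11/(2√(1.3K_p)).
Setting ζ = 0.41: √(1.3K_p) = 11/(2·0.41) = 13.41, so K_p = 180/1.3 = 138.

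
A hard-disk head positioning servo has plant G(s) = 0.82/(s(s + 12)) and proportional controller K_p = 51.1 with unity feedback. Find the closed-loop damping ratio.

ζ = 0.927

1 + K_p·G(s) = 0 gives s² + 12s + 41.9 = 0.
So ω_n² = 41.9 ⇒ ω_n = 6.473 rad/s, and ζ = 12/(2ω_n) = 0.927.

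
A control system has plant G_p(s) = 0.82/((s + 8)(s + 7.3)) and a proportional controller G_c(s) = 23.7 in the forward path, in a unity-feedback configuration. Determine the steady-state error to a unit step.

0.75

The loop is type 0. Static position error constant K_pos = G_c(0)·G_p(0) = 23.7·0.01404 = 0.3328.
Steady-state error to a unit step: e_ss = 1/(1+K_pos) = 1/1.333 = 0.75.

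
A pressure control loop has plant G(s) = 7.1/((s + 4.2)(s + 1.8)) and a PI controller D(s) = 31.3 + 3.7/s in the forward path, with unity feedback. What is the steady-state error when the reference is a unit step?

0

The open loop D(s)G(s) has a pole at the origin (type 1), so the static position error constant is infinite and e_ss = 1/(1+∞) = 0.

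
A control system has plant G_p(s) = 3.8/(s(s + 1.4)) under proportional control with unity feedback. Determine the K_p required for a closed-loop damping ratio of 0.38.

Closed-loop characteristic equation: s² + 1.4s + K_p·3.8 = 0.
So ω_n = √(3.8K_p) and 2ζω_n = 1.4, giving ζ = 1.4/(2√(3.8K_p)).
Setting ζ = 0.38: √(3.8K_p) = 1.4/(2·0.38) = 1.842, so K_p = 3.393/3.8 = 0.893.

K_p = 0.893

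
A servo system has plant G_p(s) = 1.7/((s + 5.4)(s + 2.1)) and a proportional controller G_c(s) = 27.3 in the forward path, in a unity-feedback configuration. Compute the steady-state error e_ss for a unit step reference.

The loop is type 0. Static position error constant K_pos = G_c(0)·G_p(0) = 27.3·0.1499 = 4.093.
Steady-state error to a unit step: e_ss = 1/(1+K_pos) = 1/5.093 = 0.196.

0.196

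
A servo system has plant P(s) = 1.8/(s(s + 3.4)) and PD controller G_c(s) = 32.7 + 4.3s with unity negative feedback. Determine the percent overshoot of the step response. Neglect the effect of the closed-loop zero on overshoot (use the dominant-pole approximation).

3.63%

Forward path: (32.7 + 4.3s)·1.8/(s(s+3.4)). The closed-loop characteristic equation is s² + (3.4 + 1.8·4.3)s + 1.8·32.7 = 0.
That is s² + 11.14s + 58.86 = 0, so ω_n = 7.672 rad/s and ζ = 11.14/(2·7.672) = 0.726.
%OS = 100·exp(−πζ/√(1−ζ²)) = 3.63%.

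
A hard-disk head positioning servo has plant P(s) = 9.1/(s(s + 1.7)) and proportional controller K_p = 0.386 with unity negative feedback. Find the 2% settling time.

T_s ≈ 4.71 s

Closed-loop characteristic equation: s² + 1.7s + 3.513 = 0, so ω_n = 1.874 rad/s and ζ = 1.7/(2·1.874) = 0.4535.
2% settling time T_s ≈ 4/(ζω_n) = 4/0.85 = 4.71 s.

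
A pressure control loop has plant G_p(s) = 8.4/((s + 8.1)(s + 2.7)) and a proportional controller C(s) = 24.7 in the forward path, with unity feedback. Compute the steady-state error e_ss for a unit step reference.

0.0954

The loop is type 0. Static position error constant K_pos = C(0)·G_p(0) = 24.7·0.3841 = 9.487.
Steady-state error to a unit step: e_ss = 1/(1+K_pos) = 1/10.49 = 0.0954.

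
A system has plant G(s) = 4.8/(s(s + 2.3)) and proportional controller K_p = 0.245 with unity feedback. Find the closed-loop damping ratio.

ζ = 1.06

The closed-loop denominator is s(s+2.3) + 0.245·4.8 = s² + 2.3s + 1.176.
So ω_n² = 1.176 ⇒ ω_n = 1.084 rad/s, and ζ = 2.3/(2ω_n) = 1.06.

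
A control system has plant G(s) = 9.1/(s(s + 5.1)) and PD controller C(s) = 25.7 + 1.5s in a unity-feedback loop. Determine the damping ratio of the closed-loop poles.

ζ = 0.613

Forward path: (25.7 + 1.5s)·9.1/(s(s+5.1)). The closed-loop characteristic equation is s² + (5.1 + 9.1·1.5)s + 9.1·25.7 = 0.
That is s² + 18.75s + 233.9 = 0, so ω_n = 15.29 rad/s and ζ = 18.75/(2·15.29) = 0.613.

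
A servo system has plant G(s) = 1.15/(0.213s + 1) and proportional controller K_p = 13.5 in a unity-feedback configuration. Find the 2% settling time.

Closed loop: T(s) = K_p·G/(1+K_p·G) = 15.52/(0.213s + 1 + 15.52), with pole at s = −(1 + 15.52)/0.213 = −77.58.
τ = 1/77.58 = 0.01289 s, so 2% settling time ≈ 4τ = 0.0516 s.

T_s ≈ 0.0516 s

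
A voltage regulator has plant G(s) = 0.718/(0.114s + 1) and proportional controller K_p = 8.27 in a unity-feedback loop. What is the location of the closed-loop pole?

s = -60.86

Closed loop: T(s) = K_p·G/(1+K_p·G) = 5.938/(0.114s + 1 + 5.938), with pole at s = −(1 + 5.938)/0.114 = −60.86.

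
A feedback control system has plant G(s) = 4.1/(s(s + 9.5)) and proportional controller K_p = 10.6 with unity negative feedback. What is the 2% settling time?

T_s ≈ 0.842 s

Closed-loop characteristic equation: s² + 9.5s + 43.46 = 0, so ω_n = 6.592 rad/s and ζ = 9.5/(2·6.592) = 0.7205.
2% settling time T_s ≈ 4/(ζω_n) = 4/4.75 = 0.842 s.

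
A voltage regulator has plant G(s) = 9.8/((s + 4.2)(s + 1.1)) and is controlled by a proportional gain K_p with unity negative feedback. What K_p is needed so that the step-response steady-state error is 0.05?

Steady-state error for a unit step on this type-0 loop is 1/(1 + K_p·G(0)).
G(0) = 2.121. Require 1/(1 + K_p·2.121) = 0.05, so 1 + 2.121·K_p = 20.
K_p = (20 − 1)/2.121 = 8.96.

K_p = 8.96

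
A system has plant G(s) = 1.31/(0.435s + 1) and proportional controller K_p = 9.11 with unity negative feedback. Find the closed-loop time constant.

τ = 0.0336 s

Closed loop: T(s) = K_p·G/(1+K_p·G) = 11.93/(0.435s + 1 + 11.93), with pole at s = −(1 + 11.93)/0.435 = −29.73.
Closed-loop time constant τ = 1/29.73 = 0.0336 s.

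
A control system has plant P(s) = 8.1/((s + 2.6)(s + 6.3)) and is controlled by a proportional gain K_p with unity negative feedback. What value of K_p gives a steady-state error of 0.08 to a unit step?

K_p = 23.3

Steady-state error for a unit step on this type-0 loop is 1/(1 + K_p·P(0)).
P(0) = 0.4945. Require 1/(1 + K_p·0.4945) = 0.08, so 1 + 0.4945·K_p = 12.5.
K_p = (12.5 − 1)/0.4945 = 23.3.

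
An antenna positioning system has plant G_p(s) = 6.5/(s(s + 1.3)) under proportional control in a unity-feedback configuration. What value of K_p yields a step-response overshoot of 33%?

From %OS = 100·exp(−πζ/√(1−ζ²)) = 33%, ζ = −ln(0.33)/√(π²+ln²(0.33)) = 0.3328.
Characteristic equation s² + 1.3s + 6.5K_p = 0 gives ζ = 1.3/(2√(6.5K_p)).
Setting ζ = 0.3328: √(6.5K_p) = 1.3/(2·0.3328) = 1.953, so K_p = 3.815/6.5 = 0.587.

K_p = 0.587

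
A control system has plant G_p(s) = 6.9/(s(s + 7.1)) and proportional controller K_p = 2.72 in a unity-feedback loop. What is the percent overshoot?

1.12%

The closed-loop denominator s² + 7.1s + 18.77 gives ω_n = √18.77 = 4.332 and ζ = 7.1/(2ω_n) = 0.8194.
%OS = 100·exp(−πζ/√(1−ζ²)) = 100·exp(−π·0.8194/√0.3285) = 1.12%.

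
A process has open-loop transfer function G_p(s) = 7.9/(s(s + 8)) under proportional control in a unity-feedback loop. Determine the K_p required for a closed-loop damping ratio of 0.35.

Closed-loop characteristic equation: s² + 8s + K_p·7.9 = 0.
So ω_n = √(7.9K_p) and 2ζω_n = 8, giving ζ = 8/(2√(7.9K_p)).
Setting ζ = 0.35: √(7.9K_p) = 8/(2·0.35) = 11.43, so K_p = 130.6/7.9 = 16.5.

K_p = 16.5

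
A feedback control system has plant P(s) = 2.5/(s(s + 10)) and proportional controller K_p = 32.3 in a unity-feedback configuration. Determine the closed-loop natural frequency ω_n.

ω_n = 8.99 rad/s

With unity feedback the closed-loop characteristic equation is s² + 10s + 32.3·2.5 = s² + 10s + 80.75 = 0.
Matching s² + 2ζω_n s + ω_n²: ω_n = √80.75 = 8.986 rad/s and 2ζω_n = 10, so ζ = 10/(2·8.986) = 0.556.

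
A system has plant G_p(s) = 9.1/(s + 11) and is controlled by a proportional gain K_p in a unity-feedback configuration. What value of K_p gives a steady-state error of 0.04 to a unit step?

K_p = 29

The loop is type 0, so e_ss(step) = 1/(1 + K_pos) with K_pos = K_p·G_p(0).
G_p(0) = 0.8273. Require 1/(1 + K_p·0.8273) = 0.04, so 1 + 0.8273·K_p = 25.
K_p = (25 − 1)/0.8273 = 29.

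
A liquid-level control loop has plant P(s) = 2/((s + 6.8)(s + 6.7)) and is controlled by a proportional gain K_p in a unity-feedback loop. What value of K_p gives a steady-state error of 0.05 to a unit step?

Steady-state error for a unit step on this type-0 loop is 1/(1 + K_p·P(0)).
P(0) = 0.0439. Require 1/(1 + K_p·0.0439) = 0.05, so 1 + 0.0439·K_p = 20.
K_p = (20 − 1)/0.0439 = 433.

K_p = 433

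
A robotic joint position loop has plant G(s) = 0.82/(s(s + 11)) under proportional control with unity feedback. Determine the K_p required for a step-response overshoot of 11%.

From %OS = 100·exp(−πζ/√(1−ζ²)) = 11%, ζ = −ln(0.11)/√(π²+ln²(0.11)) = 0.5749.
Characteristic equation s² + 11s + 0.82K_p = 0 gives ζ = 11/(2√(0.82K_p)).
Setting ζ = 0.5749: √(0.82K_p) = 11/(2·0.5749) = 9.567, so K_p = 91.53/0.82 = 112.

K_p = 112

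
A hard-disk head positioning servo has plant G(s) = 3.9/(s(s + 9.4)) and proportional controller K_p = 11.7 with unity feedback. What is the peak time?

T_p = 0.648 s

Closed-loop characteristic equation: s² + 9.4s + 45.63 = 0, so ω_n = 6.755 rad/s and ζ = 9.4/(2·6.755) = 0.6958.
Damped frequency ω_d = ω_n√(1−ζ²) = 4.852 rad/s, so peak time T_p = π/ω_d = 0.648 s.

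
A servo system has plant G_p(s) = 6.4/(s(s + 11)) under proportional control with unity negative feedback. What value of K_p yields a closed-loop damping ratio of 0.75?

Closed-loop characteristic equation: s² + 11s + K_p·6.4 = 0.
So ω_n = √(6.4K_p) and 2ζω_n = 11, giving ζ = 11/(2√(6.4K_p)).
Setting ζ = 0.75: √(6.4K_p) = 11/(2·0.75) = 7.333, so K_p = 53.78/6.4 = 8.4.

K_p = 8.4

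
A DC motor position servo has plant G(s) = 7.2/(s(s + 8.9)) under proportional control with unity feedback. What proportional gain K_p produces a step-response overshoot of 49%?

From %OS = 100·exp(−πζ/√(1−ζ²)) = 49%, ζ = −ln(0.49)/√(π²+ln²(0.49)) = 0.2214.
Characteristic equation s² + 8.9s + 7.2K_p = 0 gives ζ = 8.9/(2√(7.2K_p)).
Setting ζ = 0.2214: √(7.2K_p) = 8.9/(2·0.2214) = 20.1, so K_p = 403.9/7.2 = 56.1.

K_p = 56.1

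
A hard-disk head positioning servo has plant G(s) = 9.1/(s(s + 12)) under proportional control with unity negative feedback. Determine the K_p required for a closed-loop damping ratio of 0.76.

K_p = 6.85

Closed-loop characteristic equation: s² + 12s + K_p·9.1 = 0.
So ω_n = √(9.1K_p) and 2ζω_n = 12, giving ζ = 12/(2√(9.1K_p)).
Setting ζ = 0.76: √(9.1K_p) = 12/(2·0.76) = 7.895, so K_p = 62.33/9.1 = 6.85.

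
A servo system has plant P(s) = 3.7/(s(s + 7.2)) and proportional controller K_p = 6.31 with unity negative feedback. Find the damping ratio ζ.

ζ = 0.745

The closed-loop denominator is s(s+7.2) + 6.31·3.7 = s² + 7.2s + 23.35.
So ω_n² = 23.35 ⇒ ω_n = 4.832 rad/s, and ζ = 7.2/(2ω_n) = 0.745.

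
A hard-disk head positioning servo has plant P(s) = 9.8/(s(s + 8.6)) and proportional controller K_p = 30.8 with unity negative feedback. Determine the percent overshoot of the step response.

The closed-loop denominator s² + 8.6s + 301.8 gives ω_n = √301.8 = 17.37 and ζ = 8.6/(2ω_n) = 0.2475.
%OS = 100·exp(−πζ/√(1−ζ²)) = 100·exp(−π·0.2475/√0.9387) = 44.8%.

44.8%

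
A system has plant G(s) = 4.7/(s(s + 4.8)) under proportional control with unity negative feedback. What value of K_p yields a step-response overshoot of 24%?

From %OS = 100·exp(−πζ/√(1−ζ²)) = 24%, ζ = −ln(0.24)/√(π²+ln²(0.24)) = 0.4136.
Characteristic equation s² + 4.8s + 4.7K_p = 0 gives ζ = 4.8/(2√(4.7K_p)).
Setting ζ = 0.4136: √(4.7K_p) = 4.8/(2·0.4136) = 5.803, so K_p = 33.67/4.7 = 7.16.

K_p = 7.16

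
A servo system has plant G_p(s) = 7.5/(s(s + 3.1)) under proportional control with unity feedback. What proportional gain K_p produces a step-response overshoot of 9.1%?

K_p = 0.871

From %OS = 100·exp(−πζ/√(1−ζ²)) = 9.1%, ζ = −ln(0.091)/√(π²+ln²(0.091)) = 0.6066.
Characteristic equation s² + 3.1s + 7.5K_p = 0 gives ζ = 3.1/(2√(7.5K_p)).
Setting ζ = 0.6066: √(7.5K_p) = 3.1/(2·0.6066) = 2.555, so K_p = 6.53/7.5 = 0.871.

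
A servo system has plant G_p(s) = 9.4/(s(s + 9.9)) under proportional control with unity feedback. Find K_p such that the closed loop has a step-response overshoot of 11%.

From %OS = 100·exp(−πζ/√(1−ζ²)) = 11%, ζ = −ln(0.11)/√(π²+ln²(0.11)) = 0.5749.
Characteristic equation s² + 9.9s + 9.4K_p = 0 gives ζ = 9.9/(2√(9.4K_p)).
Setting ζ = 0.5749: √(9.4K_p) = 9.9/(2·0.5749) = 8.61, so K_p = 74.14/9.4 = 7.89.

K_p = 7.89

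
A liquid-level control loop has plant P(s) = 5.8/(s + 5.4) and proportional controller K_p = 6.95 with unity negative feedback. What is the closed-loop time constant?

τ = 0.0219 s

Closed-loop transfer function: T(s) = K_p·P(s)/(1 + K_p·P(s)) = 40.31/(s + 5.4 + 40.31) = 40.31/(s + 45.71).
Time constant τ = 1/45.71 = 0.0219 s.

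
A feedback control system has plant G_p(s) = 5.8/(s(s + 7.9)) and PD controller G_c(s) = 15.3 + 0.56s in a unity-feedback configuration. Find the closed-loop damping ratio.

ζ = 0.592

Forward path: (15.3 + 0.56s)·5.8/(s(s+7.9)). The closed-loop characteristic equation is s² + (7.9 + 5.8·0.56)s + 5.8·15.3 = 0.
That is s² + 11.15s + 88.74 = 0, so ω_n = 9.42 rad/s and ζ = 11.15/(2·9.42) = 0.5917.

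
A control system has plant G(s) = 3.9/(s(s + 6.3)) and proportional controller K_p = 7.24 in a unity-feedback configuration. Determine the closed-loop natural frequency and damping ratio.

ω_n = 5.31 rad/s, ζ = 0.593

1 + K_p·G(s) = 0 gives s² + 6.3s + 28.24 = 0.
So ω_n² = 28.24 ⇒ ω_n = 5.314 rad/s, and ζ = 6.3/(2ω_n) = 0.593.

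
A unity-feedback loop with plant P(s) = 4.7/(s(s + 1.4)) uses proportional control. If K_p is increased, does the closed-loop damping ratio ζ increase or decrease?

ζ = 1.4/(2√(4.7K_p)); increasing K_p raises the denominator, so ζ falls.

decrease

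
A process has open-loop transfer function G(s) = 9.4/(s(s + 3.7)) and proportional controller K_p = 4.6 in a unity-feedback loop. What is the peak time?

Closed-loop characteristic equation: s² + 3.7s + 43.24 = 0, so ω_n = 6.576 rad/s and ζ = 3.7/(2·6.576) = 0.2813.
Damped frequency ω_d = ω_n√(1−ζ²) = 6.31 rad/s, so peak time T_p = π/ω_d = 0.498 s.

T_p = 0.498 s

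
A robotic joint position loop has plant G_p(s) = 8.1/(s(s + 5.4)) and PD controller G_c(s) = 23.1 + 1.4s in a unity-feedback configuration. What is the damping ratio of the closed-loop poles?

ζ = 0.612

Forward path: (23.1 + 1.4s)·8.1/(s(s+5.4)). The closed-loop characteristic equation is s² + (5.4 + 8.1·1.4)s + 8.1·23.1 = 0.
That is s² + 16.74s + 187.1 = 0, so ω_n = 13.68 rad/s and ζ = 16.74/(2·13.68) = 0.6119.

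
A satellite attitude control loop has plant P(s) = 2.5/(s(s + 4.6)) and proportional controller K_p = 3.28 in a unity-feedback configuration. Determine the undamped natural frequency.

ω_n = 2.86 rad/s

With unity feedback the closed-loop characteristic equation is s² + 4.6s + 3.28·2.5 = s² + 4.6s + 8.2 = 0.
Matching s² + 2ζω_n s + ω_n²: ω_n = √8.2 = 2.864 rad/s and 2ζω_n = 4.6, so ζ = 4.6/(2·2.864) = 0.803.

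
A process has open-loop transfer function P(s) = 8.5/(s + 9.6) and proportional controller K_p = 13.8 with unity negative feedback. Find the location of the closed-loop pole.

s = -126.9

Closed-loop transfer function: T(s) = K_p·P(s)/(1 + K_p·P(s)) = 117.3/(s + 9.6 + 117.3) = 117.3/(s + 126.9).
The closed-loop pole is at s = −126.9.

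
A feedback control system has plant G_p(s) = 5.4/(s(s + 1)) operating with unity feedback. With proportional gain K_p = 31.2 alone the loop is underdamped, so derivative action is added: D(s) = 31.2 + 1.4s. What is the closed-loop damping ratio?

Forward path: (31.2 + 1.4s)·5.4/(s(s+1)). The closed-loop characteristic equation is s² + (1 + 5.4·1.4)s + 5.4·31.2 = 0.
That is s² + 8.56s + 168.5 = 0, so ω_n = 12.98 rad/s and ζ = 8.56/(2·12.98) = 0.3297.

ζ = 0.33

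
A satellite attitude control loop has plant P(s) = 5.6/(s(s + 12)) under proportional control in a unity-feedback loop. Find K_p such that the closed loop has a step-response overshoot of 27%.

From %OS = 100·exp(−πζ/√(1−ζ²)) = 27%, ζ = −ln(0.27)/√(π²+ln²(0.27)) = 0.3847.
Characteristic equation s² + 12s + 5.6K_p = 0 gives ζ = 12/(2√(5.6K_p)).
Setting ζ = 0.3847: √(5.6K_p) = 12/(2·0.3847) = 15.6, so K_p = 243.3/5.6 = 43.4.

K_p = 43.4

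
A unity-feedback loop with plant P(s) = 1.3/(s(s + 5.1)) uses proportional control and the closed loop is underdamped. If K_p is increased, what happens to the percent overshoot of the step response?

increase

ζ = 5.1/(2√(1.3K_p)) decreases as K_p grows; lower damping means more overshoot.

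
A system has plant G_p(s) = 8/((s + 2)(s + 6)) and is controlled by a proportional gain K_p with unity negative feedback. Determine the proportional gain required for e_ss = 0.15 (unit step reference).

K_p = 8.5

For a type-0 loop with proportional control, e_ss = 1/(1 + K_p·G_p(0)).
G_p(0) = 0.6667. Require 1/(1 + K_p·0.6667) = 0.15, so 1 + 0.6667·K_p = 6.667.
K_p = (6.667 − 1)/0.6667 = 8.5.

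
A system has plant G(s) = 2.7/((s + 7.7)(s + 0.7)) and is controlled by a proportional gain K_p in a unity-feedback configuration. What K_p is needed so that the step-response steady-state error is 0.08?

K_p = 23

For a type-0 loop with proportional control, e_ss = 1/(1 + K_p·G(0)).
G(0) = 0.5009. Require 1/(1 + K_p·0.5009) = 0.08, so 1 + 0.5009·K_p = 12.5.
K_p = (12.5 − 1)/0.5009 = 23.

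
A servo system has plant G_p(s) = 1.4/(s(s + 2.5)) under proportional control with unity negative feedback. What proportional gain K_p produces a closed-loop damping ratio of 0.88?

K_p = 1.44

Closed-loop characteristic equation: s² + 2.5s + K_p·1.4 = 0.
So ω_n = √(1.4K_p) and 2ζω_n = 2.5, giving ζ = 2.5/(2√(1.4K_p)).
Setting ζ = 0.88: √(1.4K_p) = 2.5/(2·0.88) = 1.42, so K_p = 2.018/1.4 = 1.44.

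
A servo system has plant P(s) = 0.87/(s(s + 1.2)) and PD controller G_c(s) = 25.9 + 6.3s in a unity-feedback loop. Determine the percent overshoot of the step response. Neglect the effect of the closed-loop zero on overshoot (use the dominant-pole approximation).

Forward path: (25.9 + 6.3s)·0.87/(s(s+1.2)). The closed-loop characteristic equation is s² + (1.2 + 0.87·6.3)s + 0.87·25.9 = 0.
That is s² + 6.681s + 22.53 = 0, so ω_n = 4.747 rad/s and ζ = 6.681/(2·4.747) = 0.7037.
%OS = 100·exp(−πζ/√(1−ζ²)) = 4.45%.

4.45%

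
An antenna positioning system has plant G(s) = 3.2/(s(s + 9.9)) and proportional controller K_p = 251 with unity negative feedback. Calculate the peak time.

Closed-loop characteristic equation: s² + 9.9s + 803.2 = 0, so ω_n = 28.34 rad/s and ζ = 9.9/(2·28.34) = 0.1747.
Damped frequency ω_d = ω_n√(1−ζ²) = 27.91 rad/s, so peak time T_p = π/ω_d = 0.113 s.

T_p = 0.113 s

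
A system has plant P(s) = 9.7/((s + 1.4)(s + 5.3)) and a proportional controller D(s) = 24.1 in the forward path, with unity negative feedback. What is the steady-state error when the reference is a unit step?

0.0308

The loop is type 0. Static position error constant K_pos = D(0)·P(0) = 24.1·1.307 = 31.51.
Steady-state error to a unit step: e_ss = 1/(1+K_pos) = 1/32.51 = 0.0308.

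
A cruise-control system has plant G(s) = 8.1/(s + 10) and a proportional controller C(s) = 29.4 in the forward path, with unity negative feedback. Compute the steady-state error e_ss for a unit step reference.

0.0403

The loop is type 0. Static position error constant K_pos = C(0)·G(0) = 29.4·0.81 = 23.81.
Steady-state error to a unit step: e_ss = 1/(1+K_pos) = 1/24.81 = 0.0403.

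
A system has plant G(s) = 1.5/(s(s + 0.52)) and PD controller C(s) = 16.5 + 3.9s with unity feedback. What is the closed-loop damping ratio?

Forward path: (16.5 + 3.9s)·1.5/(s(s+0.52)). The closed-loop characteristic equation is s² + (0.52 + 1.5·3.9)s + 1.5·16.5 = 0.
That is s² + 6.37s + 24.75 = 0, so ω_n = 4.975 rad/s and ζ = 6.37/(2·4.975) = 0.6402.

ζ = 0.64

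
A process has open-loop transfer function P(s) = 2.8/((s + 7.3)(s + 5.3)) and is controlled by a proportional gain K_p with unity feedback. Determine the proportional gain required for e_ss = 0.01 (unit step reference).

For a type-0 loop with proportional control, e_ss = 1/(1 + K_p·P(0)).
P(0) = 0.07237. Require 1/(1 + K_p·0.07237) = 0.01, so 1 + 0.07237·K_p = 100.
K_p = (100 − 1)/0.07237 = 1370.

K_p = 1370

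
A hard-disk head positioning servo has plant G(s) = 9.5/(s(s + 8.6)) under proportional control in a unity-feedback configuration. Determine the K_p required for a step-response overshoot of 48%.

From %OS = 100·exp(−πζ/√(1−ζ²)) = 48%, ζ = −ln(0.48)/√(π²+ln²(0.48)) = 0.2275.
Characteristic equation s² + 8.6s + 9.5K_p = 0 gives ζ = 8.6/(2√(9.5K_p)).
Setting ζ = 0.2275: √(9.5K_p) = 8.6/(2·0.2275) = 18.9, so K_p = 357.2/9.5 = 37.6.

K_p = 37.6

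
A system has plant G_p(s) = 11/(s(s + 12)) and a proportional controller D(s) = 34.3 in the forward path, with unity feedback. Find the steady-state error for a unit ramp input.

The loop has one pole at the origin (type 1). Velocity error constant K_v = lim_{s→0} s·D(s)G_p(s) = 34.3·11/12 = 31.44.
Steady-state error to a unit ramp: e_ss = 1/K_v = 0.0318.

0.0318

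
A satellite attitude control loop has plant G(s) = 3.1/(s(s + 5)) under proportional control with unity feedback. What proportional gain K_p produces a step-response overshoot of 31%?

From %OS = 100·exp(−πζ/√(1−ζ²)) = 31%, ζ = −ln(0.31)/√(π²+ln²(0.31)) = 0.3493.
Characteristic equation s² + 5s + 3.1K_p = 0 gives ζ = 5/(2√(3.1K_p)).
Setting ζ = 0.3493: √(3.1K_p) = 5/(2·0.3493) = 7.157, so K_p = 51.22/3.1 = 16.5.

K_p = 16.5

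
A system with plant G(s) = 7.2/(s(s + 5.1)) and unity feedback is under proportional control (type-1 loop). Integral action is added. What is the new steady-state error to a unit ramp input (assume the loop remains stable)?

0

The integrator raises the loop to type 2, so K_v → ∞ and e_ss to a ramp is zero.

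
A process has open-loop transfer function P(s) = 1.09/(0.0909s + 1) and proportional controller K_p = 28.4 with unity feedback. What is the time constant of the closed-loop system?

Closed loop: T(s) = K_p·P/(1+K_p·P) = 30.96/(0.0909s + 1 + 30.96), with pole at s = −(1 + 30.96)/0.0909 = −351.6.
Closed-loop time constant τ = 1/351.6 = 0.00284 s.

τ = 0.00284 s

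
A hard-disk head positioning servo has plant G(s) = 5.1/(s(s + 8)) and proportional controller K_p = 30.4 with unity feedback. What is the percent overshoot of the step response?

The closed-loop denominator s² + 8s + 155 gives ω_n = √155 = 12.45 and ζ = 8/(2ω_n) = 0.3212.
%OS = 100·exp(−πζ/√(1−ζ²)) = 100·exp(−π·0.3212/√0.8968) = 34.4%.

34.4%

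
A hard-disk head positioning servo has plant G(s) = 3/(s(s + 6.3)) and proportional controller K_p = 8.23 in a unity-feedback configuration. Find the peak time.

The closed-loop denominator s² + 6.3s + 24.69 gives ω_n = √24.69 = 4.969 and ζ = 6.3/(2ω_n) = 0.6339.
Damped frequency ω_d = ω_n√(1−ζ²) = 3.843 rad/s, so peak time T_p = π/ω_d = 0.818 s.

T_p = 0.818 s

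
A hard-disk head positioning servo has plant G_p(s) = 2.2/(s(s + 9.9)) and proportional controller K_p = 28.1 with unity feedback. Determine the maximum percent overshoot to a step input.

7.84%

Closed-loop characteristic equation: s² + 9.9s + 61.82 = 0, so ω_n = 7.863 rad/s and ζ = 9.9/(2·7.863) = 0.6296.
%OS = 100·exp(−πζ/√(1−ζ²)) = 100·exp(−π·0.6296/√0.6036) = 7.84%.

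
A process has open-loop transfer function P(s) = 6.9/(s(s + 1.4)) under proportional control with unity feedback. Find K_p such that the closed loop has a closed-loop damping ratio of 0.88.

K_p = 0.0917

Closed-loop characteristic equation: s² + 1.4s + K_p·6.9 = 0.
So ω_n = √(6.9K_p) and 2ζω_n = 1.4, giving ζ = 1.4/(2√(6.9K_p)).
Setting ζ = 0.88: √(6.9K_p) = 1.4/(2·0.88) = 0.7955, so K_p = 0.6327/6.9 = 0.0917.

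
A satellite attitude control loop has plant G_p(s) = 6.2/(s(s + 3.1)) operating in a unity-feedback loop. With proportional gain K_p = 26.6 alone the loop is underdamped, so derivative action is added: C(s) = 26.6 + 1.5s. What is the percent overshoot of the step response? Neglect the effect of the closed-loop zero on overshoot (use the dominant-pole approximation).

17.7%

Forward path: (26.6 + 1.5s)·6.2/(s(s+3.1)). The closed-loop characteristic equation is s² + (3.1 + 6.2·1.5)s + 6.2·26.6 = 0.
That is s² + 12.4s + 164.9 = 0, so ω_n = 12.84 rad/s and ζ = 12.4/(2·12.84) = 0.4828.
%OS = 100·exp(−πζ/√(1−ζ²)) = 17.7%.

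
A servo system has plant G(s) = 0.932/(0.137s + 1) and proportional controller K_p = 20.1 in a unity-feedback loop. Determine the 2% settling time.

Closed loop: T(s) = K_p·G/(1+K_p·G) = 18.73/(0.137s + 1 + 18.73), with pole at s = −(1 + 18.73)/0.137 = −144.
τ = 1/144 = 0.006943 s, so 2% settling time ≈ 4τ = 0.0278 s.

T_s ≈ 0.0278 s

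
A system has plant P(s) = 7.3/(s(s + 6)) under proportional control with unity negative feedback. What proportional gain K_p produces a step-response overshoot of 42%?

From %OS = 100·exp(−πζ/√(1−ζ²)) = 42%, ζ = −ln(0.42)/√(π²+ln²(0.42)) = 0.2662.
Characteristic equation s² + 6s + 7.3K_p = 0 gives ζ = 6/(2√(7.3K_p)).
Setting ζ = 0.2662: √(7.3K_p) = 6/(2·0.2662) = 11.27, so K_p = 127/7.3 = 17.4.

K_p = 17.4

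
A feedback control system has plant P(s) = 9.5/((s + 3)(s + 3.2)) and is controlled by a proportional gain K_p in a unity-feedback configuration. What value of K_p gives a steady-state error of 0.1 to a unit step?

For a type-0 loop with proportional control, e_ss = 1/(1 + K_p·P(0)).
P(0) = 0.9896. Require 1/(1 + K_p·0.9896) = 0.1, so 1 + 0.9896·K_p = 10.
K_p = (10 − 1)/0.9896 = 9.09.

K_p = 9.09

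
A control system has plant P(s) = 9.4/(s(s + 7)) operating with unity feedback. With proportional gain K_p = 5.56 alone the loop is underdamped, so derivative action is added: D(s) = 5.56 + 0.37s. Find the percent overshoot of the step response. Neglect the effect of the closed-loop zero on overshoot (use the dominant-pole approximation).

3.67%

Forward path: (5.56 + 0.37s)·9.4/(s(s+7)). The closed-loop characteristic equation is s² + (7 + 9.4·0.37)s + 9.4·5.56 = 0.
That is s² + 10.48s + 52.26 = 0, so ω_n = 7.229 rad/s and ζ = 10.48/(2·7.229) = 0.7247.
%OS = 100·exp(−πζ/√(1−ζ²)) = 3.67%.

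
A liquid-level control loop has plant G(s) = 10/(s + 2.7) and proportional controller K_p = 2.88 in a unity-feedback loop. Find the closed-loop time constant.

Closed-loop transfer function: T(s) = K_p·G(s)/(1 + K_p·G(s)) = 28.8/(s + 2.7 + 28.8) = 28.8/(s + 31.5).
Time constant τ = 1/31.5 = 0.0317 s.

τ = 0.0317 s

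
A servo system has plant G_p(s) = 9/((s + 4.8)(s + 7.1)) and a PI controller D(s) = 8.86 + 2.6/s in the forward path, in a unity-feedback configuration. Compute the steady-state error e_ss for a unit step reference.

The open loop D(s)G_p(s) has a pole at the origin (type 1), so the static position error constant is infinite and e_ss = 1/(1+∞) = 0.

0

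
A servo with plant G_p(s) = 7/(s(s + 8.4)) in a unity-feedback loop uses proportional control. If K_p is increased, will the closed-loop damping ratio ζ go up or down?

decrease

ζ = 8.4/(2√(7K_p)); increasing K_p raises the denominator, so ζ falls.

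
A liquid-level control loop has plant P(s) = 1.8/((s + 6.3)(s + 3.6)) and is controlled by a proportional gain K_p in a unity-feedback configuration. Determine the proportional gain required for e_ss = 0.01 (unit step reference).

For a type-0 loop with proportional control, e_ss = 1/(1 + K_p·P(0)).
P(0) = 0.07937. Require 1/(1 + K_p·0.07937) = 0.01, so 1 + 0.07937·K_p = 100.
K_p = (100 − 1)/0.07937 = 1250.

K_p = 1250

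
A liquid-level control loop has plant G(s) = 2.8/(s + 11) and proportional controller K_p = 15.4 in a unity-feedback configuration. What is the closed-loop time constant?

Closed-loop transfer function: T(s) = K_p·G(s)/(1 + K_p·G(s)) = 43.12/(s + 11 + 43.12) = 43.12/(s + 54.12).
Time constant τ = 1/54.12 = 0.0185 s.

τ = 0.0185 s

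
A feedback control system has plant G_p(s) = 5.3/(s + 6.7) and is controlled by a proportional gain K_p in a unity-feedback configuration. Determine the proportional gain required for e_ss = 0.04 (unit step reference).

Steady-state error for a unit step on this type-0 loop is 1/(1 + K_p·G_p(0)).
G_p(0) = 0.791. Require 1/(1 + K_p·0.791) = 0.04, so 1 + 0.791·K_p = 25.
K_p = (25 − 1)/0.791 = 30.3.

K_p = 30.3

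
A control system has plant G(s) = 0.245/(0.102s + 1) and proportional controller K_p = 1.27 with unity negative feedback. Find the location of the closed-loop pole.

Closed loop: T(s) = K_p·G/(1+K_p·G) = 0.3111/(0.102s + 1 + 0.3111), with pole at s = −(1 + 0.3111)/0.102 = −12.85.

s = -12.85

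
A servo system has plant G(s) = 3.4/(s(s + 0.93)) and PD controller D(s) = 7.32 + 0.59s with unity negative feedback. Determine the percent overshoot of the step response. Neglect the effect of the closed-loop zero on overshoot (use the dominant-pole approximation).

Forward path: (7.32 + 0.59s)·3.4/(s(s+0.93)). The closed-loop characteristic equation is s² + (0.93 + 3.4·0.59)s + 3.4·7.32 = 0.
That is s² + 2.936s + 24.89 = 0, so ω_n = 4.989 rad/s and ζ = 2.936/(2·4.989) = 0.2943.
%OS = 100·exp(−πζ/√(1−ζ²)) = 38%.

38%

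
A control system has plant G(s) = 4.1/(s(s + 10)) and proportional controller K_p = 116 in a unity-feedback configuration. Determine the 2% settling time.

T_s ≈ 0.8 s

Closed-loop characteristic equation: s² + 10s + 475.6 = 0, so ω_n = 21.81 rad/s and ζ = 10/(2·21.81) = 0.2293.
2% settling time T_s ≈ 4/(ζω_n) = 4/5 = 0.8 s.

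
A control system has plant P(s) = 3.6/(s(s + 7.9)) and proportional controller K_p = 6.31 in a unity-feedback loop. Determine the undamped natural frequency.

The closed-loop denominator is s(s+7.9) + 6.31·3.6 = s² + 7.9s + 22.72.
Matching s² + 2ζω_n s + ω_n²: ω_n = √22.72 = 4.766 rad/s and 2ζω_n = 7.9, so ζ = 7.9/(2·4.766) = 0.829.

ω_n = 4.77 rad/s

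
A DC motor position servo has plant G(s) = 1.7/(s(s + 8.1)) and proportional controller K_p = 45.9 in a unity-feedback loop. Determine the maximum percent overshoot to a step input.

Closed-loop characteristic equation: s² + 8.1s + 78.03 = 0, so ω_n = 8.833 rad/s and ζ = 8.1/(2·8.833) = 0.4585.
%OS = 100·exp(−πζ/√(1−ζ²)) = 100·exp(−π·0.4585/√0.7898) = 19.8%.

19.8%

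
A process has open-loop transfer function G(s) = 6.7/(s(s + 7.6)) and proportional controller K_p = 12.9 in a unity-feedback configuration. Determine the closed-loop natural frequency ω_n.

1 + K_p·G(s) = 0 gives s² + 7.6s + 86.43 = 0.
So ω_n² = 86.43 ⇒ ω_n = 9.297 rad/s, and ζ = 7.6/(2ω_n) = 0.409.

ω_n = 9.3 rad/s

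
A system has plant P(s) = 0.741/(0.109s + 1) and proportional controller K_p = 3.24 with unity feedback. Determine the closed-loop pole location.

s = -31.2

Closed loop: T(s) = K_p·P/(1+K_p·P) = 2.401/(0.109s + 1 + 2.401), with pole at s = −(1 + 2.401)/0.109 = −31.2.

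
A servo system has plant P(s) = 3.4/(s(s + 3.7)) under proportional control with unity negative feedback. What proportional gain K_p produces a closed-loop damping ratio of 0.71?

K_p = 2

Closed-loop characteristic equation: s² + 3.7s + K_p·3.4 = 0.
So ω_n = √(3.4K_p) and 2ζω_n = 3.7, giving ζ = 3.7/(2√(3.4K_p)).
Setting ζ = 0.71: √(3.4K_p) = 3.7/(2·0.71) = 2.606, so K_p = 6.789/3.4 = 2.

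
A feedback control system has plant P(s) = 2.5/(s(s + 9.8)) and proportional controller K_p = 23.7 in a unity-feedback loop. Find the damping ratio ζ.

ζ = 0.637

With unity feedback the closed-loop characteristic equation is s² + 9.8s + 23.7·2.5 = s² + 9.8s + 59.25 = 0.
Matching s² + 2ζω_n s + ω_n²: ω_n = √59.25 = 7.697 rad/s and 2ζω_n = 9.8, so ζ = 9.8/(2·7.697) = 0.637.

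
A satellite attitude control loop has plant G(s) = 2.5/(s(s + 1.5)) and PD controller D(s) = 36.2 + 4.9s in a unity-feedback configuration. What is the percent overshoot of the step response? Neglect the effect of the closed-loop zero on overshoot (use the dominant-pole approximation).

Forward path: (36.2 + 4.9s)·2.5/(s(s+1.5)). The closed-loop characteristic equation is s² + (1.5 + 2.5·4.9)s + 2.5·36.2 = 0.
That is s² + 13.75s + 90.5 = 0, so ω_n = 9.513 rad/s and ζ = 13.75/(2·9.513) = 0.7227.
%OS = 100·exp(−πζ/√(1−ζ²)) = 3.74%.

3.74%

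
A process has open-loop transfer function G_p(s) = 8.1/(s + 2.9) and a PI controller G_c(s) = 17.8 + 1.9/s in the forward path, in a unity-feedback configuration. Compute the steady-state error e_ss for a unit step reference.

The open loop G_c(s)G_p(s) has a pole at the origin (type 1), so the static position error constant is infinite and e_ss = 1/(1+∞) = 0.

0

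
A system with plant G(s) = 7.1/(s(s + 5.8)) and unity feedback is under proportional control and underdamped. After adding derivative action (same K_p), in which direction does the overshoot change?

decrease

With PD the characteristic equation becomes s² + (a + K·K_d)s + K·K_p = 0; the damping term grows, ζ rises, overshoot falls.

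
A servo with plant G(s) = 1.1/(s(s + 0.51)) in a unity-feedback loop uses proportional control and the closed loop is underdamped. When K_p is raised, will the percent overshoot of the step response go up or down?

increase

Characteristic equation s² + 0.51s + K_p·1.1 = 0: raising K_p raises ω_n while 2ζω_n = 0.51 is fixed, so ζ falls and overshoot grows.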